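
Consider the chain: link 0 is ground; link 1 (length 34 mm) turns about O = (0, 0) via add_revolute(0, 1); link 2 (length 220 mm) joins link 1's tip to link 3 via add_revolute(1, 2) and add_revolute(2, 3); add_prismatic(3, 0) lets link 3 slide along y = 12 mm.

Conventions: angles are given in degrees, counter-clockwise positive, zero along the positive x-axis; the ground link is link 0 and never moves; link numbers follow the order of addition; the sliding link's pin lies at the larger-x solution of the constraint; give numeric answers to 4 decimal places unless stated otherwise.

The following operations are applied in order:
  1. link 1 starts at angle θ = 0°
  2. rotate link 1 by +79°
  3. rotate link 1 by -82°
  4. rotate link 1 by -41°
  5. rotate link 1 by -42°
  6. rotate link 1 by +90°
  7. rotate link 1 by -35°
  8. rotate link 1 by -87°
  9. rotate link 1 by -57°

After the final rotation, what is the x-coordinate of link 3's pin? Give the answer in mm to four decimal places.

geometry: r = 34 mm, L = 220 mm, e = 12 mm; θ starts at 0°
rotate link 1 by +79°: θ ← 0° +79° = 79°
rotate link 1 by -82°: θ ← 79° -82° = -3°
rotate link 1 by -41°: θ ← -3° -41° = -44°
rotate link 1 by -42°: θ ← -44° -42° = -86°
rotate link 1 by +90°: θ ← -86° +90° = 4°
rotate link 1 by -35°: θ ← 4° -35° = -31°
rotate link 1 by -87°: θ ← -31° -87° = -118°
rotate link 1 by -57°: θ ← -118° -57° = -175°
crank pin P = (r cos θ, r sin θ) = (-33.870620, -2.963295)
h = r sin θ − e = -2.963295 − 12 = -14.963295
x = r cos θ + √(L² − h²) = -33.870620 + 219.490546 = 185.619926

185.6199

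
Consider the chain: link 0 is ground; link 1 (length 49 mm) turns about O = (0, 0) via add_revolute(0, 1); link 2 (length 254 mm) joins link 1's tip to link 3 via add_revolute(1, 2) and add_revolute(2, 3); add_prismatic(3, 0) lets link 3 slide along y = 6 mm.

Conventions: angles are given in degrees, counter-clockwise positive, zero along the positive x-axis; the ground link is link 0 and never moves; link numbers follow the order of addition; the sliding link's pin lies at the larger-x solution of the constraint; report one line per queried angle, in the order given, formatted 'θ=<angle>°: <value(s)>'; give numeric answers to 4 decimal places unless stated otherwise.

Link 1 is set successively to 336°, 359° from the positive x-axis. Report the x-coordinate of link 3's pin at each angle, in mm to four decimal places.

geometry: r = 49 mm, L = 254 mm, e = 6 mm
θ=336°: crank pin P = (r cos θ, r sin θ) = (44.763727, -19.930096)
θ=336°: h = r sin θ − e = -19.930096 − 6 = -25.930096
θ=336°: x = r cos θ + √(L² − h²) = 44.763727 + 252.672971 = 297.436698
θ=359°: crank pin P = (r cos θ, r sin θ) = (48.992537, -0.855168)
θ=359°: h = r sin θ − e = -0.855168 − 6 = -6.855168
θ=359°: x = r cos θ + √(L² − h²) = 48.992537 + 253.907477 = 302.900014

θ=336°: 297.4367
θ=359°: 302.9000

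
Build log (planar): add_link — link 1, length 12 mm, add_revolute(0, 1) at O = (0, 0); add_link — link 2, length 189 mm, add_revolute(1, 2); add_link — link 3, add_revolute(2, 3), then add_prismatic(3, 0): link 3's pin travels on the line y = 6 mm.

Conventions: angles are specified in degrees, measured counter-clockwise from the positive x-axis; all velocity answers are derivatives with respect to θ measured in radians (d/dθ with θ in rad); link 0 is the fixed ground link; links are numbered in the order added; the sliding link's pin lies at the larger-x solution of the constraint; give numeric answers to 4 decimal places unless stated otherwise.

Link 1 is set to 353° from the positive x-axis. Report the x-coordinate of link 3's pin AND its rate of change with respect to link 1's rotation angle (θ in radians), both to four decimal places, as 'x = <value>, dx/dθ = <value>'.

geometry: r = 12 mm, L = 189 mm, e = 6 mm
crank pin P = (r cos θ, r sin θ) = (11.910554, -1.462432)
h = r sin θ − e = -1.462432 − 6 = -7.462432
x = r cos θ + √(L² − h²) = 11.910554 + 188.852620 = 200.763174
dx/dθ = −r sin θ − h·r cos θ/√(L² − h²) (θ in radians; h = -7.462432) = 1.933073

x = 200.7632, dx/dθ = 1.9331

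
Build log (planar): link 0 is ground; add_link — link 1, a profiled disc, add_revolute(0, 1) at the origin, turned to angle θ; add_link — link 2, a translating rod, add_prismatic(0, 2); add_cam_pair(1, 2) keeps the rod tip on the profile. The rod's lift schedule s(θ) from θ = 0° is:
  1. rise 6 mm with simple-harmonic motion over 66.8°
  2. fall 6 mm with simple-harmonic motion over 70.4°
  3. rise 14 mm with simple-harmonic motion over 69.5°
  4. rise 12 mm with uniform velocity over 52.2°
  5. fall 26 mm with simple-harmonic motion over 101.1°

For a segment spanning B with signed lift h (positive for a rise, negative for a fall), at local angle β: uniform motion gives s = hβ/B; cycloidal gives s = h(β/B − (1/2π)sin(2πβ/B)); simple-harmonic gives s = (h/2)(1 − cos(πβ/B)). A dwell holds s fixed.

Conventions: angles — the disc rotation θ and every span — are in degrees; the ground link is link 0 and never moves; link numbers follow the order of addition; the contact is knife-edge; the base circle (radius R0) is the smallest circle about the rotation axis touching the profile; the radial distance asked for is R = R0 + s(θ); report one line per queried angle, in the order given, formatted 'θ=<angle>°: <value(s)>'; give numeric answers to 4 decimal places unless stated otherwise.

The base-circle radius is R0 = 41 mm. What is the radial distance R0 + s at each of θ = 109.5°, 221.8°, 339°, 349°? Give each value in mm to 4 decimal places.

seg 1 [0°–66.8°] simple-harmonic, h=6: full span → s += 6 → s = 6.0000
seg 2 [66.8°–137.2°] simple-harmonic, h=-6: θ=109.5° here. β=42.7, B=70.4. -6/2·(1 − cos(π·0.6065)) = -3.9854 → s = 2.0146
seg 2 [66.8°–137.2°] simple-harmonic, h=-6: full span → s += -6 → s = 0.0000
seg 3 [137.2°–206.7°] simple-harmonic, h=14: full span → s += 14 → s = 14.0000
seg 4 [206.7°–258.9°] uniform, h=12: θ=221.8° here. β=15.1, B=52.2. 12·15.1/52.2 = 3.4713 → s = 17.4713
seg 4 [206.7°–258.9°] uniform, h=12: full span → s += 12 → s = 26.0000
seg 5 [258.9°–360°] simple-harmonic, h=-26: θ=339° here. β=80.1, B=101.1. -26/2·(1 − cos(π·0.7923)) = -23.3289 → s = 2.6711
seg 5 [258.9°–360°] simple-harmonic, h=-26: θ=349° here. β=90.1, B=101.1. -26/2·(1 − cos(π·0.8912)) = -25.2479 → s = 0.7521
θ=109.5°: R = R0 + s = 41 + 2.0146 = 43.0146
θ=221.8°: R = R0 + s = 41 + 17.4713 = 58.4713
θ=339°: R = R0 + s = 41 + 2.6711 = 43.6711
θ=349°: R = R0 + s = 41 + 0.7521 = 41.7521

θ=109.5°: 43.0146
θ=221.8°: 58.4713
θ=339°: 43.6711
θ=349°: 41.7521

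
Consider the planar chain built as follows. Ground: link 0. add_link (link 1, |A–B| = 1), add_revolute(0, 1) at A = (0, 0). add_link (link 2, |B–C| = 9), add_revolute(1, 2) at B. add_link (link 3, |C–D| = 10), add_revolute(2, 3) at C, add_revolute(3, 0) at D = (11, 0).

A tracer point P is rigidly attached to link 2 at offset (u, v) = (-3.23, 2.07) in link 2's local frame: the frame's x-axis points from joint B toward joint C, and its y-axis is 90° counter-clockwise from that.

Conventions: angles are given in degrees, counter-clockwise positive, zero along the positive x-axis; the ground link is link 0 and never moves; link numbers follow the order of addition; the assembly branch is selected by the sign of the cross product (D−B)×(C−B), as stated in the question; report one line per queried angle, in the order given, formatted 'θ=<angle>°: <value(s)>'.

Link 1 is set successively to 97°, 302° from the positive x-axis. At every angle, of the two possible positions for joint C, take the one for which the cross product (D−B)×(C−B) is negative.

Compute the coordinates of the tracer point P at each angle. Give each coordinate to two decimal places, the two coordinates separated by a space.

A=(0,0), D=(11.00,0)
θ=97°: B = A + 1.00·(cos97°, sin97°) = (-0.1219, 0.9925)
θ=97°: |BD| = 11.1661
θ=97°: circle(B,9.00) ∩ circle(D,10.00): a=4.7322, h=7.6554
θ=97°:   candidates: C₊=(5.2721,8.1970) cross=85.481; C₋=(3.9112,-7.0532) cross=-85.481
θ=97°:   branch - wants cross < 0 → take C=(3.9112,-7.0532) (cross=-85.481)
θ=97°: ex = (C−B)/|BC| = (0.4481,-0.8940); ey = (0.8940,0.4481)
θ=97°: P = B + -3.23·ex + 2.07·ey = (0.2813,4.8077)
θ=302°: B = A + 1.00·(cos302°, sin302°) = (0.5299, -0.8480)
θ=302°: |BD| = 10.5044
θ=302°: circle(B,9.00) ∩ circle(D,10.00): a=4.3478, h=7.8801
θ=302°:   candidates: C₊=(4.2273,7.3574) cross=82.776; C₋=(5.4997,-8.3515) cross=-82.776
θ=302°:   branch - wants cross < 0 → take C=(5.4997,-8.3515) (cross=-82.776)
θ=302°: ex = (C−B)/|BC| = (0.5522,-0.8337); ey = (0.8337,0.5522)
θ=302°: P = B + -3.23·ex + 2.07·ey = (0.4721,2.9879)

θ=97°: 0.28 4.81
θ=302°: 0.47 2.99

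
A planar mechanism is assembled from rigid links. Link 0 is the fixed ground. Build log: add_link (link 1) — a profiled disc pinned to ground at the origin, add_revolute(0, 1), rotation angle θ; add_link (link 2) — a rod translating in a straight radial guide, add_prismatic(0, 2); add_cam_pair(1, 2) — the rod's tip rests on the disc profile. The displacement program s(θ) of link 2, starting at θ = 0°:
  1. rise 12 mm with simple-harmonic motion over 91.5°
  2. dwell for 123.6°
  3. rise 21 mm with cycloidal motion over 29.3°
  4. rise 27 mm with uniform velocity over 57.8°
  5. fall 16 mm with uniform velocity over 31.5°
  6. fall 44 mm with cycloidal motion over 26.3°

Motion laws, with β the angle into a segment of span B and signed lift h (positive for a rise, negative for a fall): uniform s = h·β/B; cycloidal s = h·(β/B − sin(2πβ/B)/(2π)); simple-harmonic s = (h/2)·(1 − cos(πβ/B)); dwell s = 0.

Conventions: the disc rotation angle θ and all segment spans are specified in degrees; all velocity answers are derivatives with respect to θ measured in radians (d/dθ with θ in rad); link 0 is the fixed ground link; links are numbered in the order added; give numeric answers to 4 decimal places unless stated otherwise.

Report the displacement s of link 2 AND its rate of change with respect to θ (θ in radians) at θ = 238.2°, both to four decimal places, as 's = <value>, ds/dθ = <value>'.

seg 1 [0°–91.5°] simple-harmonic, h=12: full span → s += 12 → s = 12.0000
seg 2 [91.5°–215.1°] dwell: s stays 12.0000
seg 3 [215.1°–244.4°] cycloidal, h=21: θ=238.2° here. β=23.1, B=29.3. 21·(0.7884 − sin(2π·0.7884)/(2π)) = 19.8018 → s = 31.8018
velocity in seg [215.1°–244.4°] (cycloidal), θ in radians: β = 23.1° = 0.4032 rad, B = 29.3° = 0.5114 rad; ds/dθ = (h/B)(1 − cos(2πβ/B)) = (21/0.5114)(1 − cos(2π·0.7884)) = 31.254124 mm/rad

s = 31.8018, ds/dθ = 31.2541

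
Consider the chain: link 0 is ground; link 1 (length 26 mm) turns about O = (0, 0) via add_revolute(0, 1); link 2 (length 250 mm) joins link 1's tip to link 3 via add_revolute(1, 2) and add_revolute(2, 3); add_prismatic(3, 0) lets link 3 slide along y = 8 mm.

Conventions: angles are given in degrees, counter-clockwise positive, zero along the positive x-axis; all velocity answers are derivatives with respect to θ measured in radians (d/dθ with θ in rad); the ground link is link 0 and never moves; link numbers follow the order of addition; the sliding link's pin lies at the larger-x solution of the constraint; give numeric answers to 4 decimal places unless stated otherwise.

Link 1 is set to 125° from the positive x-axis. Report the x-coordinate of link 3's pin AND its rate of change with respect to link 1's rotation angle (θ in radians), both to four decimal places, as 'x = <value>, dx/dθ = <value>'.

geometry: r = 26 mm, L = 250 mm, e = 8 mm
crank pin P = (r cos θ, r sin θ) = (-14.912987, 21.297953)
h = r sin θ − e = 21.297953 − 8 = 13.297953
x = r cos θ + √(L² − h²) = -14.912987 + 249.646078 = 234.733091
dx/dθ = −r sin θ − h·r cos θ/√(L² − h²) (θ in radians; h = 13.297953) = -20.503580

x = 234.7331, dx/dθ = -20.5036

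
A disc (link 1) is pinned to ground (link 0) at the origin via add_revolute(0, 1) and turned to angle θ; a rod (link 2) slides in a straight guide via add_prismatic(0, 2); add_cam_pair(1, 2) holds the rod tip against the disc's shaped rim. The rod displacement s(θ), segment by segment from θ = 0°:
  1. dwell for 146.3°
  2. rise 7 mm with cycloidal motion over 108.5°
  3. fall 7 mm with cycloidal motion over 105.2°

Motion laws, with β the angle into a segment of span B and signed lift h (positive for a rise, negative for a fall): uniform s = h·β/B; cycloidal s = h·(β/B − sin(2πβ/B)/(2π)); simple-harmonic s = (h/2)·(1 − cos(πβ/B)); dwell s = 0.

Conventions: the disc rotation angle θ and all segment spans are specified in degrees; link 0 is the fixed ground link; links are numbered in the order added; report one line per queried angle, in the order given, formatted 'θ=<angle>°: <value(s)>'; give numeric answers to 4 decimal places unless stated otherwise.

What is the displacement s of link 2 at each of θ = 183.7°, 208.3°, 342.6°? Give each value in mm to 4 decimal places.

segment 1 (0° to 146.3°, dwell): s unchanged at 0.0000
θ = 183.7° falls in segment 2 (146.3° to 254.8°, cycloidal, h = 7): β = 183.7 − 146.3 = 37.4°, B = 108.5°; Δs = 7·(0.3447 − sin(2π·0.3447)/(2π)) = 1.4903; s = 0.0000 + 1.4903 = 1.4903
θ = 208.3° falls in segment 2 (146.3° to 254.8°, cycloidal, h = 7): β = 208.3 − 146.3 = 62°, B = 108.5°; Δs = 7·(0.5714 − sin(2π·0.5714)/(2π)) = 4.4834; s = 0.0000 + 4.4834 = 4.4834
segment 2 (146.3° to 254.8°, cycloidal, h = 7) is passed completely: s = 0.0000 + (7) = 7.0000
θ = 342.6° falls in segment 3 (254.8° to 360°, cycloidal, h = -7): β = 342.6 − 254.8 = 87.8°, B = 105.2°; Δs = -7·(0.8346 − sin(2π·0.8346)/(2π)) = -6.8026; s = 7.0000 − 6.8026 = 0.1974

θ=183.7°: 1.4903
θ=208.3°: 4.4834
θ=342.6°: 0.1974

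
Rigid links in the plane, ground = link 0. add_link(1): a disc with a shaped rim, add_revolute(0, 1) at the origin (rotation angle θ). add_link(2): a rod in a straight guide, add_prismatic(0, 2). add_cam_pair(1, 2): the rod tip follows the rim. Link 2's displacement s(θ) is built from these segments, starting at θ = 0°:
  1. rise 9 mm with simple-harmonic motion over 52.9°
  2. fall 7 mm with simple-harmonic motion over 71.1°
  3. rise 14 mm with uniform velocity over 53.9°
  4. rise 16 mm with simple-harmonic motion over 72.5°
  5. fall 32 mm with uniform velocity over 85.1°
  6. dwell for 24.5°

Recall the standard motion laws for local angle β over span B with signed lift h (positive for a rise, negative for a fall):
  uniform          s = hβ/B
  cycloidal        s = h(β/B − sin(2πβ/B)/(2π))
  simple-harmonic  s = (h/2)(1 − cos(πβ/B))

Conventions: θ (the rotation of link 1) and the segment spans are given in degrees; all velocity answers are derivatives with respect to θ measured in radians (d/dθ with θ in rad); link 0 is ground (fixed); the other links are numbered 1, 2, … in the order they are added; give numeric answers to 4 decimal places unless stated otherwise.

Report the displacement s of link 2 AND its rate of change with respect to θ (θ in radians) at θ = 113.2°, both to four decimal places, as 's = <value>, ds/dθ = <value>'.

segment 1 (0° to 52.9°, simple-harmonic, h = 9) is passed completely: s = 0.0000 + (9) = 9.0000
θ = 113.2° falls in segment 2 (52.9° to 124°, simple-harmonic, h = -7): β = 113.2 − 52.9 = 60.3°, B = 71.1°; Δs = -7/2·(1 − cos(π·0.8481)) = -6.6090; s = 9.0000 − 6.6090 = 2.3910
velocity in seg [52.9°–124°] (simple-harmonic), θ in radians: β = 60.3° = 1.0524 rad, B = 71.1° = 1.2409 rad; ds/dθ = (πh/(2B)) sin(πβ/B) = (π·(-7)/(2·1.2409)) sin(π·0.8481) = -4.069723 mm/rad

s = 2.3910, ds/dθ = -4.0697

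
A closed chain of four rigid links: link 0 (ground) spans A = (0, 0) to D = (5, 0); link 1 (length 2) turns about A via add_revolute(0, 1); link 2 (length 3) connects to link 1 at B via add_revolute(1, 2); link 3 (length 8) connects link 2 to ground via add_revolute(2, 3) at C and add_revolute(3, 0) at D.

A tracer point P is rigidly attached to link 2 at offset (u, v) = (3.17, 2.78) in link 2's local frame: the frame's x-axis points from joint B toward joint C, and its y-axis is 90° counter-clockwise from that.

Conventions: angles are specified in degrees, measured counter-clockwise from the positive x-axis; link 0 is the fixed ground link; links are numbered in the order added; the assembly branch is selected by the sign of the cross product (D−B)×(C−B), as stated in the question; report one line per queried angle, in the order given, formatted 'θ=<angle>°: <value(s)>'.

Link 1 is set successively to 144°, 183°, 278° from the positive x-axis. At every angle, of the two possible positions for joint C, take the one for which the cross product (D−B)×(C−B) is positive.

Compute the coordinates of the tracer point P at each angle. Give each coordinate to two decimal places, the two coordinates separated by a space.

A=(0,0), D=(5.00,0)
θ=144°: B = A + 2.00·(cos144°, sin144°) = (-1.6180, 1.1756)
θ=144°: |BD| = 6.7216
θ=144°: circle(B,3.00) ∩ circle(D,8.00): a=-0.7305, h=2.9097
θ=144°:   candidates: C₊=(-1.8283,4.1682) cross=19.558; C₋=(-2.8461,-1.5615) cross=-19.558
θ=144°:   branch + wants cross > 0 → take C=(-1.8283,4.1682) (cross=19.558)
θ=144°: ex = (C−B)/|BC| = (-0.0701,0.9975); ey = (-0.9975,-0.0701)
θ=144°: P = B + 3.17·ex + 2.78·ey = (-4.6134,4.1429)
θ=183°: B = A + 2.00·(cos183°, sin183°) = (-1.9973, -0.1047)
θ=183°: |BD| = 6.9980
θ=183°: circle(B,3.00) ∩ circle(D,8.00): a=-0.4306, h=2.9689
θ=183°:   candidates: C₊=(-2.4723,2.8575) cross=20.777; C₋=(-2.3835,-3.0797) cross=-20.777
θ=183°:   branch + wants cross > 0 → take C=(-2.4723,2.8575) (cross=20.777)
θ=183°: ex = (C−B)/|BC| = (-0.1583,0.9874); ey = (-0.9874,-0.1583)
θ=183°: P = B + 3.17·ex + 2.78·ey = (-5.2441,2.5852)
θ=278°: B = A + 2.00·(cos278°, sin278°) = (0.2783, -1.9805)
θ=278°: |BD| = 5.1202
θ=278°: circle(B,3.00) ∩ circle(D,8.00): a=-2.8108, h=1.0486
θ=278°:   candidates: C₊=(-2.7192,-2.1008) cross=5.369; C₋=(-1.9080,-4.0347) cross=-5.369
θ=278°:   branch + wants cross > 0 → take C=(-2.7192,-2.1008) (cross=5.369)
θ=278°: ex = (C−B)/|BC| = (-0.9992,-0.0401); ey = (0.0401,-0.9992)
θ=278°: P = B + 3.17·ex + 2.78·ey = (-2.7777,-4.8854)

θ=144°: -4.61 4.14
θ=183°: -5.24 2.59
θ=278°: -2.78 -4.89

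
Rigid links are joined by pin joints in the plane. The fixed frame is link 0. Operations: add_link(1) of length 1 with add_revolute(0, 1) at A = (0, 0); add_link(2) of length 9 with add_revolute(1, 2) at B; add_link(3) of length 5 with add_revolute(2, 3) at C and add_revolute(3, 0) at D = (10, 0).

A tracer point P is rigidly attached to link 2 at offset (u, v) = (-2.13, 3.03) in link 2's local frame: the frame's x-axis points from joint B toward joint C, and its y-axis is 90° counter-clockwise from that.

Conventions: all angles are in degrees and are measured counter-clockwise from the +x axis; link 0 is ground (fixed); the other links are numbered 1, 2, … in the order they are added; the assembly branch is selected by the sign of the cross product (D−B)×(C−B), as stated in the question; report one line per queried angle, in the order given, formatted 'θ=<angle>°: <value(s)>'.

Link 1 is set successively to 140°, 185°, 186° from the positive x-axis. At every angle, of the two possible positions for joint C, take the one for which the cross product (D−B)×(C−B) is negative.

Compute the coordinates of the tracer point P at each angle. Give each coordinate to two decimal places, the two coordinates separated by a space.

A=(0,0), D=(10.00,0)
θ=140°: B = A + 1.00·(cos140°, sin140°) = (-0.7660, 0.6428)
θ=140°: |BD| = 10.7852
θ=140°: circle(B,9.00) ∩ circle(D,5.00): a=7.9888, h=4.1449
θ=140°:   candidates: C₊=(7.4555,4.3042) cross=44.703; C₋=(6.9615,-3.9708) cross=-44.703
θ=140°:   branch - wants cross < 0 → take C=(6.9615,-3.9708) (cross=-44.703)
θ=140°: ex = (C−B)/|BC| = (0.8586,-0.5126); ey = (0.5126,0.8586)
θ=140°: P = B + -2.13·ex + 3.03·ey = (-1.0416,4.3363)
θ=185°: B = A + 1.00·(cos185°, sin185°) = (-0.9962, -0.0872)
θ=185°: |BD| = 10.9965
θ=185°: circle(B,9.00) ∩ circle(D,5.00): a=8.0445, h=4.0355
θ=185°:   candidates: C₊=(7.0161,4.0120) cross=44.377; C₋=(7.0801,-4.0588) cross=-44.377
θ=185°:   branch - wants cross < 0 → take C=(7.0801,-4.0588) (cross=-44.377)
θ=185°: ex = (C−B)/|BC| = (0.8974,-0.4413); ey = (0.4413,0.8974)
θ=185°: P = B + -2.13·ex + 3.03·ey = (-1.5705,3.5718)
θ=186°: B = A + 1.00·(cos186°, sin186°) = (-0.9945, -0.1045)
θ=186°: |BD| = 10.9950
θ=186°: circle(B,9.00) ∩ circle(D,5.00): a=8.0441, h=4.0364
θ=186°:   candidates: C₊=(7.0109,4.0081) cross=44.380; C₋=(7.0876,-4.0642) cross=-44.380
θ=186°:   branch - wants cross < 0 → take C=(7.0876,-4.0642) (cross=-44.380)
θ=186°: ex = (C−B)/|BC| = (0.8980,-0.4400); ey = (0.4400,0.8980)
θ=186°: P = B + -2.13·ex + 3.03·ey = (-1.5742,3.5536)

θ=140°: -1.04 4.34
θ=185°: -1.57 3.57
θ=186°: -1.57 3.55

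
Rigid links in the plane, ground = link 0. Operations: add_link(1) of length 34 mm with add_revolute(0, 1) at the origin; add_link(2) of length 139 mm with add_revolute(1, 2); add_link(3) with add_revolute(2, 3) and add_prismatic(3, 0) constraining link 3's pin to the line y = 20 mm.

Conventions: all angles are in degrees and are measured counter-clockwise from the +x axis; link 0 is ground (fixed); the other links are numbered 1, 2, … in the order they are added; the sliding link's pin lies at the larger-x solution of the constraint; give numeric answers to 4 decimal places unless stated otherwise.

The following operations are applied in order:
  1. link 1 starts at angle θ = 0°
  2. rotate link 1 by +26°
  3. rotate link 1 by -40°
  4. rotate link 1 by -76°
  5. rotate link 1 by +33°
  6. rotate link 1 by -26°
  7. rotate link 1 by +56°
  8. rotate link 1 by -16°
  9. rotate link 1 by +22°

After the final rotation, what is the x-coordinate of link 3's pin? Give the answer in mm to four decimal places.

geometry: r = 34 mm, L = 139 mm, e = 20 mm; θ starts at 0°
rotate link 1 by +26°: θ ← 0° +26° = 26°
rotate link 1 by -40°: θ ← 26° -40° = -14°
rotate link 1 by -76°: θ ← -14° -76° = -90°
rotate link 1 by +33°: θ ← -90° +33° = -57°
rotate link 1 by -26°: θ ← -57° -26° = -83°
rotate link 1 by +56°: θ ← -83° +56° = -27°
rotate link 1 by -16°: θ ← -27° -16° = -43°
rotate link 1 by +22°: θ ← -43° +22° = -21°
crank pin P = (r cos θ, r sin θ) = (31.741735, -12.184510)
h = r sin θ − e = -12.184510 − 20 = -32.184510
x = r cos θ + √(L² − h²) = 31.741735 + 135.222621 = 166.964356

166.9644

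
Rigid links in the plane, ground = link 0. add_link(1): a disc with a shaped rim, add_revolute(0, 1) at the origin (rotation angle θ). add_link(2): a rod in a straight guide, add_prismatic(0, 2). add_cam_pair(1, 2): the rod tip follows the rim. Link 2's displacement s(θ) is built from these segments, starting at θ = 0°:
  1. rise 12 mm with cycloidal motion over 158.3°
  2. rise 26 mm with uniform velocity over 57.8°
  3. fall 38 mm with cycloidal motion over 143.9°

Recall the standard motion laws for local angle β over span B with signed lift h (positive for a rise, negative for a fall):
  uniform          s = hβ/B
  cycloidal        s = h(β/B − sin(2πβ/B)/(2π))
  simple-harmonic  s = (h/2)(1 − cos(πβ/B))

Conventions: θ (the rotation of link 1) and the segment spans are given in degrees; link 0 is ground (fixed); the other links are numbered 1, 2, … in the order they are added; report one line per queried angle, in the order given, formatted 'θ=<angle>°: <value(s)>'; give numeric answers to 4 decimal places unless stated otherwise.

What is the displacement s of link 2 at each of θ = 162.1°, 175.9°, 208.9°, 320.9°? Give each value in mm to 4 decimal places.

segment 1 (0° to 158.3°, cycloidal, h = 12) is passed completely: s = 0.0000 + (12) = 12.0000
θ = 162.1° falls in segment 2 (158.3° to 216.1°, uniform, h = 26): β = 162.1 − 158.3 = 3.8°, B = 57.8°; Δs = 26·3.8/57.8 = 1.7093; s = 12.0000 + 1.7093 = 13.7093
θ = 175.9° falls in segment 2 (158.3° to 216.1°, uniform, h = 26): β = 175.9 − 158.3 = 17.6°, B = 57.8°; Δs = 26·17.6/57.8 = 7.9170; s = 12.0000 + 7.9170 = 19.9170
θ = 208.9° falls in segment 2 (158.3° to 216.1°, uniform, h = 26): β = 208.9 − 158.3 = 50.6°, B = 57.8°; Δs = 26·50.6/57.8 = 22.7612; s = 12.0000 + 22.7612 = 34.7612
segment 2 (158.3° to 216.1°, uniform, h = 26) is passed completely: s = 12.0000 + (26) = 38.0000
θ = 320.9° falls in segment 3 (216.1° to 360°, cycloidal, h = -38): β = 320.9 − 216.1 = 104.8°, B = 143.9°; Δs = -38·(0.7283 − sin(2π·0.7283)/(2π)) = -33.6664; s = 38.0000 − 33.6664 = 4.3336

θ=162.1°: 13.7093
θ=175.9°: 19.9170
θ=208.9°: 34.7612
θ=320.9°: 4.3336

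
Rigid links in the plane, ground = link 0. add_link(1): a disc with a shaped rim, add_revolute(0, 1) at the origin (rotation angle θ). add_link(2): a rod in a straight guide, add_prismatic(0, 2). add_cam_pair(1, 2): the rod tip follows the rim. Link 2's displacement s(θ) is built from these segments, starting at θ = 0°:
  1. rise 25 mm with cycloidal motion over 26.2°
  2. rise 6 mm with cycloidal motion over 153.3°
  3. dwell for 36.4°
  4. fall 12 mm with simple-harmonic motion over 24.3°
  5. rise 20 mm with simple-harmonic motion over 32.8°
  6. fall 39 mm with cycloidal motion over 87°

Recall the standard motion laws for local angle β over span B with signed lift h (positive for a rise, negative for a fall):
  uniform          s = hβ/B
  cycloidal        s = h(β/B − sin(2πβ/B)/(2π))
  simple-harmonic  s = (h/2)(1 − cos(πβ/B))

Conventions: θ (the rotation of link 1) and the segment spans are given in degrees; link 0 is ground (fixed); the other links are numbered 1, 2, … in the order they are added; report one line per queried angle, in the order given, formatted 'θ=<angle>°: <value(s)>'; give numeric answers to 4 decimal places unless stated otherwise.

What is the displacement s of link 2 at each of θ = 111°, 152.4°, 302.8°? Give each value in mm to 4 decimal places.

segment 1 (0° to 26.2°, cycloidal, h = 25) is passed completely: s = 0.0000 + (25) = 25.0000
θ = 111° falls in segment 2 (26.2° to 179.5°, cycloidal, h = 6): β = 111 − 26.2 = 84.8°, B = 153.3°; Δs = 6·(0.5532 − sin(2π·0.5532)/(2π)) = 3.6321; s = 25.0000 + 3.6321 = 28.6321
θ = 152.4° falls in segment 2 (26.2° to 179.5°, cycloidal, h = 6): β = 152.4 − 26.2 = 126.2°, B = 153.3°; Δs = 6·(0.8232 − sin(2π·0.8232)/(2π)) = 5.7950; s = 25.0000 + 5.7950 = 30.7950
segment 2 (26.2° to 179.5°, cycloidal, h = 6) is passed completely: s = 25.0000 + (6) = 31.0000
segment 3 (179.5° to 215.9°, dwell): s unchanged at 31.0000
segment 4 (215.9° to 240.2°, simple-harmonic, h = -12) is passed completely: s = 31.0000 + (-12) = 19.0000
segment 5 (240.2° to 273°, simple-harmonic, h = 20) is passed completely: s = 19.0000 + (20) = 39.0000
θ = 302.8° falls in segment 6 (273° to 360°, cycloidal, h = -39): β = 302.8 − 273 = 29.8°, B = 87°; Δs = -39·(0.3425 − sin(2π·0.3425)/(2π)) = -8.1713; s = 39.0000 − 8.1713 = 30.8287

θ=111°: 28.6321
θ=152.4°: 30.7950
θ=302.8°: 30.8287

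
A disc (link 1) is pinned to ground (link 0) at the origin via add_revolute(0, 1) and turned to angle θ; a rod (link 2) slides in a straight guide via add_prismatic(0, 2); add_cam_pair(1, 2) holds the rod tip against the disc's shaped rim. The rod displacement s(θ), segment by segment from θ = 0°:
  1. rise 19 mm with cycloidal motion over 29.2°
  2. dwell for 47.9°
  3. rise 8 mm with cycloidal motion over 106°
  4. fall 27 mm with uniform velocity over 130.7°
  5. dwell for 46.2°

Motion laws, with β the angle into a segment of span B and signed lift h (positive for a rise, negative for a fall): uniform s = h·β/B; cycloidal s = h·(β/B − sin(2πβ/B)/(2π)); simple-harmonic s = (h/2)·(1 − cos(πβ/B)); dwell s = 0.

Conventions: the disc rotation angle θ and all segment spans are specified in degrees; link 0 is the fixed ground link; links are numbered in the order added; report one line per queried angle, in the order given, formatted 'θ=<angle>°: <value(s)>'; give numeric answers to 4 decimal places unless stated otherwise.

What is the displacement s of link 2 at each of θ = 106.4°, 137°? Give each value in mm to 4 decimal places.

segment 1 (0° to 29.2°, cycloidal, h = 19) is passed completely: s = 0.0000 + (19) = 19.0000
segment 2 (29.2° to 77.1°, dwell): s unchanged at 19.0000
θ = 106.4° falls in segment 3 (77.1° to 183.1°, cycloidal, h = 8): β = 106.4 − 77.1 = 29.3°, B = 106°; Δs = 8·(0.2764 − sin(2π·0.2764)/(2π)) = 0.9556; s = 19.0000 + 0.9556 = 19.9556
θ = 137° falls in segment 3 (77.1° to 183.1°, cycloidal, h = 8): β = 137 − 77.1 = 59.9°, B = 106°; Δs = 8·(0.5651 − sin(2π·0.5651)/(2π)) = 5.0271; s = 19.0000 + 5.0271 = 24.0271

θ=106.4°: 19.9556
θ=137°: 24.0271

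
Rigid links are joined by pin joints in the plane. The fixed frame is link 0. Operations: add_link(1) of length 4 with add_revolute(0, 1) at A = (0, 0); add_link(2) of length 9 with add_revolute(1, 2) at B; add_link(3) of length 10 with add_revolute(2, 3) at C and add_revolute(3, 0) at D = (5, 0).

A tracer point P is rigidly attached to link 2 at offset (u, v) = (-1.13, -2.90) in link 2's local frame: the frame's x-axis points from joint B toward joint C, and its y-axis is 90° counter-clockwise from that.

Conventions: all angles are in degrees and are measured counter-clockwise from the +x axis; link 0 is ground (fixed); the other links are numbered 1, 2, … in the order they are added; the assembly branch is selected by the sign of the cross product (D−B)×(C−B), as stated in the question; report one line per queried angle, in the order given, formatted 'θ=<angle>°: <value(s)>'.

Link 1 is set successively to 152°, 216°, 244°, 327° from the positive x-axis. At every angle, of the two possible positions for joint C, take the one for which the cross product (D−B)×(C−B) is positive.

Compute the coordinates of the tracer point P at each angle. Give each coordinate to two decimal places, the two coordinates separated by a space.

A=(0,0), D=(5.00,0)
θ=152°: B = A + 4.00·(cos152°, sin152°) = (-3.5318, 1.8779)
θ=152°: |BD| = 8.7360
θ=152°: circle(B,9.00) ∩ circle(D,10.00): a=3.2806, h=8.3808
θ=152°:   candidates: C₊=(1.4736,9.3576) cross=73.215; C₋=(-2.1295,-7.0122) cross=-73.215
θ=152°:   branch + wants cross > 0 → take C=(1.4736,9.3576) (cross=73.215)
θ=152°: ex = (C−B)/|BC| = (0.5562,0.8311); ey = (-0.8311,0.5562)
θ=152°: P = B + -1.13·ex + -2.90·ey = (-1.7501,-0.6741)
θ=216°: B = A + 4.00·(cos216°, sin216°) = (-3.2361, -2.3511)
θ=216°: |BD| = 8.5651
θ=216°: circle(B,9.00) ∩ circle(D,10.00): a=3.1734, h=8.4220
θ=216°:   candidates: C₊=(-2.4964,6.6184) cross=72.135; C₋=(2.1273,-9.5785) cross=-72.135
θ=216°:   branch + wants cross > 0 → take C=(-2.4964,6.6184) (cross=72.135)
θ=216°: ex = (C−B)/|BC| = (0.0822,0.9966); ey = (-0.9966,0.0822)
θ=216°: P = B + -1.13·ex + -2.90·ey = (-0.4387,-3.7156)
θ=244°: B = A + 4.00·(cos244°, sin244°) = (-1.7535, -3.5952)
θ=244°: |BD| = 7.6508
θ=244°: circle(B,9.00) ∩ circle(D,10.00): a=2.5837, h=8.6212
θ=244°:   candidates: C₊=(-3.5240,5.2290) cross=65.959; C₋=(4.5783,-9.9911) cross=-65.959
θ=244°:   branch + wants cross > 0 → take C=(-3.5240,5.2290) (cross=65.959)
θ=244°: ex = (C−B)/|BC| = (-0.1967,0.9805); ey = (-0.9805,-0.1967)
θ=244°: P = B + -1.13·ex + -2.90·ey = (1.3121,-4.1326)
θ=327°: B = A + 4.00·(cos327°, sin327°) = (3.3547, -2.1786)
θ=327°: |BD| = 2.7301
θ=327°: circle(B,9.00) ∩ circle(D,10.00): a=-2.1148, h=8.7480
θ=327°:   candidates: C₊=(-4.9007,1.4060) cross=23.883; C₋=(9.0610,-9.1383) cross=-23.883
θ=327°:   branch + wants cross > 0 → take C=(-4.9007,1.4060) (cross=23.883)
θ=327°: ex = (C−B)/|BC| = (-0.9173,0.3983); ey = (-0.3983,-0.9173)
θ=327°: P = B + -1.13·ex + -2.90·ey = (5.5462,0.0314)

θ=152°: -1.75 -0.67
θ=216°: -0.44 -3.72
θ=244°: 1.31 -4.13
θ=327°: 5.55 0.03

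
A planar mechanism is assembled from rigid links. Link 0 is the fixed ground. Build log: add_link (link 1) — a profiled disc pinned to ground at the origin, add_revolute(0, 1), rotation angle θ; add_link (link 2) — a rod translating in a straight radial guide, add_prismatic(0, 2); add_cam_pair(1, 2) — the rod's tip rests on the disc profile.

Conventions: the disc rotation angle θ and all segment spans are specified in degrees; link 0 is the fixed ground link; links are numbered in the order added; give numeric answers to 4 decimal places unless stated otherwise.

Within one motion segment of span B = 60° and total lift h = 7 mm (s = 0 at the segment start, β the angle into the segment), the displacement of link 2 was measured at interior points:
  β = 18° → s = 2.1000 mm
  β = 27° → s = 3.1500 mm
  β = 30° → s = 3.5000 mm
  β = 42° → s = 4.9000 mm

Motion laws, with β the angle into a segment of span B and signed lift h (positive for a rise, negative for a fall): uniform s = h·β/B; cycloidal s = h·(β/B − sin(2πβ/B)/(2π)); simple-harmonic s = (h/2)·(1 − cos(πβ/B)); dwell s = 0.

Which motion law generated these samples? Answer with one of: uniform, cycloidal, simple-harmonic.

candidates at β/B = r: uniform s = h·r (linear in β); cycloidal s = h·(r − sin(2πr)/(2π)); simple-harmonic s = (h/2)(1 − cos(πr))
β=18°: printed 2.1000 | uniform 2.1000, cycloidal 1.0404, simple-harmonic 1.4428
β=27°: printed 3.1500 | uniform 3.1500, cycloidal 2.8057, simple-harmonic 2.9525
β=30°: printed 3.5000 | uniform 3.5000, cycloidal 3.5000, simple-harmonic 3.5000
β=42°: printed 4.9000 | uniform 4.9000, cycloidal 5.9596, simple-harmonic 5.5572
only one law matches every sample → uniform

uniform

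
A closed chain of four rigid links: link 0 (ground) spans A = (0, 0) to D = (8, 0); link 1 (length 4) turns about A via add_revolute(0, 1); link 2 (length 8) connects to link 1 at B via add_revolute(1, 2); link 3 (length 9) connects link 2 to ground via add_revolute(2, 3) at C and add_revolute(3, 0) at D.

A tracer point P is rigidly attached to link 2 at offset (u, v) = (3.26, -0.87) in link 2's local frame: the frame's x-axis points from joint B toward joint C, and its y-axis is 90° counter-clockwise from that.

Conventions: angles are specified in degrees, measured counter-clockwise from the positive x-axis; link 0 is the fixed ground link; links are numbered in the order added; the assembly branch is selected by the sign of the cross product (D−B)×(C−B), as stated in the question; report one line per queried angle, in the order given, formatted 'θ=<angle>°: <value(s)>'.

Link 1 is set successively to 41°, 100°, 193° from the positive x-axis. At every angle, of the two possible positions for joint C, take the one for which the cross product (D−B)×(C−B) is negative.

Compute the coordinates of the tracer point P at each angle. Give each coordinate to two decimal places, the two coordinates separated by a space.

A=(0,0), D=(8.00,0)
θ=41°: B = A + 4.00·(cos41°, sin41°) = (3.0188, 2.6242)
θ=41°: |BD| = 5.6301
θ=41°: circle(B,8.00) ∩ circle(D,9.00): a=1.3053, h=7.8928
θ=41°:   candidates: C₊=(7.8526,8.9988) cross=44.438; C₋=(0.4949,-4.9672) cross=-44.438
θ=41°:   branch - wants cross < 0 → take C=(0.4949,-4.9672) (cross=-44.438)
θ=41°: ex = (C−B)/|BC| = (-0.3155,-0.9489); ey = (0.9489,-0.3155)
θ=41°: P = B + 3.26·ex + -0.87·ey = (1.1647,-0.1948)
θ=100°: B = A + 4.00·(cos100°, sin100°) = (-0.6946, 3.9392)
θ=100°: |BD| = 9.5453
θ=100°: circle(B,8.00) ∩ circle(D,9.00): a=3.8822, h=6.9949
θ=100°:   candidates: C₊=(5.7283,8.7086) cross=66.769; C₋=(-0.0451,-4.0344) cross=-66.769
θ=100°:   branch - wants cross < 0 → take C=(-0.0451,-4.0344) (cross=-66.769)
θ=100°: ex = (C−B)/|BC| = (0.0812,-0.9967); ey = (0.9967,0.0812)
θ=100°: P = B + 3.26·ex + -0.87·ey = (-1.2971,0.6194)
θ=193°: B = A + 4.00·(cos193°, sin193°) = (-3.8975, -0.8998)
θ=193°: |BD| = 11.9315
θ=193°: circle(B,8.00) ∩ circle(D,9.00): a=5.2533, h=6.0335
θ=193°:   candidates: C₊=(0.8859,5.5126) cross=71.988; C₋=(1.7959,-6.5199) cross=-71.988
θ=193°:   branch - wants cross < 0 → take C=(1.7959,-6.5199) (cross=-71.988)
θ=193°: ex = (C−B)/|BC| = (0.7117,-0.7025); ey = (0.7025,0.7117)
θ=193°: P = B + 3.26·ex + -0.87·ey = (-2.1886,-3.8091)

θ=41°: 1.16 -0.19
θ=100°: -1.30 0.62
θ=193°: -2.19 -3.81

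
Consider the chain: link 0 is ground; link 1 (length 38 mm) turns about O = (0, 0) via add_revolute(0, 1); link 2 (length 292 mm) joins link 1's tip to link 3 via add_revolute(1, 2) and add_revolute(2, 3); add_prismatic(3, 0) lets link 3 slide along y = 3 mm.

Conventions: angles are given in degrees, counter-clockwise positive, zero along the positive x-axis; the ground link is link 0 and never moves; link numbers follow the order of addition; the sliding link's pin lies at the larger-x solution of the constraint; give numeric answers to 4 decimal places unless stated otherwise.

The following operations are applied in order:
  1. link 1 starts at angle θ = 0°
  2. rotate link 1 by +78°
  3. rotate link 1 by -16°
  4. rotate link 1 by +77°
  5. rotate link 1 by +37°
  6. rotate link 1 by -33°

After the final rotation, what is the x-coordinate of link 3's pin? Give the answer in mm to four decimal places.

geometry: r = 38 mm, L = 292 mm, e = 3 mm; θ starts at 0°
rotate link 1 by +78°: θ ← 0° +78° = 78°
rotate link 1 by -16°: θ ← 78° -16° = 62°
rotate link 1 by +77°: θ ← 62° +77° = 139°
rotate link 1 by +37°: θ ← 139° +37° = 176°
rotate link 1 by -33°: θ ← 176° -33° = 143°
crank pin P = (r cos θ, r sin θ) = (-30.348149, 22.868971)
h = r sin θ − e = 22.868971 − 3 = 19.868971
x = r cos θ + √(L² − h²) = -30.348149 + 291.323229 = 260.975080

260.9751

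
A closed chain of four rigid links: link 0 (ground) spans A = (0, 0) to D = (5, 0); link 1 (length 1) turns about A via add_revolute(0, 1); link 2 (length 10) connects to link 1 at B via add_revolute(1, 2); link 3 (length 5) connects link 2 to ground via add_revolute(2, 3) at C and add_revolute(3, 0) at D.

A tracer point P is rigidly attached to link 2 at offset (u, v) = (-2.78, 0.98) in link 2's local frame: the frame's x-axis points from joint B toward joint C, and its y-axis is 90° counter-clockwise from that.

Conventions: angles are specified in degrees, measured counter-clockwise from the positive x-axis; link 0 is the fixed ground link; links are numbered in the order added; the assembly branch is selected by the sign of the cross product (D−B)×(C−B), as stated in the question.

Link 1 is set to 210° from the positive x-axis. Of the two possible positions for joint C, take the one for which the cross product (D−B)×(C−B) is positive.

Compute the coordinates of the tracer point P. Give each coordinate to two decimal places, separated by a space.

A=(0,0), D=(5.00,0)
B = A + 1.00·(cos210°, sin210°) = (-0.8660, -0.5000)
|BD| = 5.8873
circle(B,10.00) ∩ circle(D,5.00): a=9.3133, h=3.6418
  candidates: C₊=(8.1043,3.9196) cross=21.440; C₋=(8.7229,-3.3377) cross=-21.440
  branch + wants cross > 0 → take C=(8.1043,3.9196) (cross=21.440)
ex = (C−B)/|BC| = (0.8970,0.4420); ey = (-0.4420,0.8970)
P = B + -2.78·ex + 0.98·ey = (-3.7929,-0.8495)

-3.79 -0.85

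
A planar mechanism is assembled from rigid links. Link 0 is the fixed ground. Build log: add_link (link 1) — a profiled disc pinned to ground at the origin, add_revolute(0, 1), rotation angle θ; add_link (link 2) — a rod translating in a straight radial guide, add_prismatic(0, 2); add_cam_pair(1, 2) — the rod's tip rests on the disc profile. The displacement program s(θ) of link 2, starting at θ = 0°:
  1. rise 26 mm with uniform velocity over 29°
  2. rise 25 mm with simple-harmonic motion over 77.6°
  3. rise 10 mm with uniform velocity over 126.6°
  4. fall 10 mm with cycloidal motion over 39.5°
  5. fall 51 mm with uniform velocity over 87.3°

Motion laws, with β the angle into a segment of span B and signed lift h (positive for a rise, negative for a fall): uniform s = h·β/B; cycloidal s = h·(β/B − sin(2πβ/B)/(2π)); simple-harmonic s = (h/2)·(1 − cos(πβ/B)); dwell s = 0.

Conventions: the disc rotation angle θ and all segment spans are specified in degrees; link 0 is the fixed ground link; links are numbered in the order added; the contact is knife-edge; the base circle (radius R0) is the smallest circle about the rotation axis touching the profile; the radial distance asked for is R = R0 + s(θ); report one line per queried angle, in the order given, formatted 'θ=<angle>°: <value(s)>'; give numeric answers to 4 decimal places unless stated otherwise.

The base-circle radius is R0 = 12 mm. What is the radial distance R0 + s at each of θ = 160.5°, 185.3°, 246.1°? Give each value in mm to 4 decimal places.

seg 1 [0°–29°] uniform, h=26: full span → s += 26 → s = 26.0000
seg 2 [29°–106.6°] simple-harmonic, h=25: full span → s += 25 → s = 51.0000
seg 3 [106.6°–233.2°] uniform, h=10: θ=160.5° here. β=53.9, B=126.6. 10·53.9/126.6 = 4.2575 → s = 55.2575
seg 3 [106.6°–233.2°] uniform, h=10: θ=185.3° here. β=78.7, B=126.6. 10·78.7/126.6 = 6.2164 → s = 57.2164
seg 3 [106.6°–233.2°] uniform, h=10: full span → s += 10 → s = 61.0000
seg 4 [233.2°–272.7°] cycloidal, h=-10: θ=246.1° here. β=12.9, B=39.5. -10·(0.3266 − sin(2π·0.3266)/(2π)) = -1.8550 → s = 59.1450
θ=160.5°: R = R0 + s = 12 + 55.2575 = 67.2575
θ=185.3°: R = R0 + s = 12 + 57.2164 = 69.2164
θ=246.1°: R = R0 + s = 12 + 59.1450 = 71.1450

θ=160.5°: 67.2575
θ=185.3°: 69.2164
θ=246.1°: 71.1450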